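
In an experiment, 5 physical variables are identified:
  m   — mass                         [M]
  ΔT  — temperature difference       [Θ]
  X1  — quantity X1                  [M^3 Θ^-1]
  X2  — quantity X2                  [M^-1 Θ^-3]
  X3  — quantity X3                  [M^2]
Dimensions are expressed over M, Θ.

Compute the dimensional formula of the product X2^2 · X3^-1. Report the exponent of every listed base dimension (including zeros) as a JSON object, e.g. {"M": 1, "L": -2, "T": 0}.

Write exponents as rows M,Θ / cols m,ΔT,X1,X2,X3:
  M: [ 1  0  3 -1  2]
  Θ: [ 0  1 -1 -3  0]
  [M]: (2)·-1+(-1)·2 = -4
  [Θ]: (2)·-3+(-1)·0 = -6
⇒ M^-4 Θ^-6

{"M": -4, "Θ": -6}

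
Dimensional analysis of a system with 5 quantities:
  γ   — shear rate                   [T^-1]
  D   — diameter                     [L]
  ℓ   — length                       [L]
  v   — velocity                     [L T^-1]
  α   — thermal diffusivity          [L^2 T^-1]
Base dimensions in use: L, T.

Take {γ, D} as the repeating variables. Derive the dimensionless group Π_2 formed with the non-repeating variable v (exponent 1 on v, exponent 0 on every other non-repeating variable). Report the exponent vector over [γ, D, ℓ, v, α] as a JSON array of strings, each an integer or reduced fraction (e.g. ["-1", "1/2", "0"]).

["-1", "-1", "0", "1", "0"]

Dimensional matrix (L×T by γ×D×ℓ×v×α):
  L: [ 0  1  1  1  2]
  T: [-1  0  0 -1 -1]
RREF → pivots at {γ,D} ⇒ r = 2
Repeat: γ,D; free: ℓ,v,α
RREF:
  r0: [   1    0    0    1    1]
  r1: [   0    1    1    1    2]
Fix exponent of v at 1, ℓ at 0, α at 0; solve each RREF row for its pivot's exponent:
  r0: exp(γ) + (1)·1 = 0 ⇒ exp(γ) = -1
  r1: exp(D) + (1)·1 = 0 ⇒ exp(D) = -1
Π_2 = γ^-1 · D^-1 · v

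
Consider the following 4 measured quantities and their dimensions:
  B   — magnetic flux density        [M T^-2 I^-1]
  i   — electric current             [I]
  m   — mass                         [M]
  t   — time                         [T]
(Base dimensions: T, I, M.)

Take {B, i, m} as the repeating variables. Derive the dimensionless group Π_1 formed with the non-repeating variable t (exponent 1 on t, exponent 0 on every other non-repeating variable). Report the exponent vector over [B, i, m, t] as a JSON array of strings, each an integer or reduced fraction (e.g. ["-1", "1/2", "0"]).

["1/2", "1/2", "-1/2", "1"]

Dimensional matrix (T×I×M by B×i×m×t):
  T: [-2  0  0  1]
  I: [-1  1  0  0]
  M: [ 1  0  1  0]
Row reduction gives pivot columns B,i,m; rank = 3
Pivot set = {B,i,m}, free = {t}
RREF:
  r0: [   1    0    0 -1/2]
  r1: [   0    1    0 -1/2]
  r2: [   0    0    1  1/2]
Fix exponent of t at 1; solve each RREF row for its pivot's exponent:
  r0: exp(B) + (-1/2)·1 = 0 ⇒ exp(B) = 1/2
  r1: exp(i) + (-1/2)·1 = 0 ⇒ exp(i) = 1/2
  r2: exp(m) + (1/2)·1 = 0 ⇒ exp(m) = -1/2
Π_1 = B^(1/2) · i^(1/2) · m^(-1/2) · t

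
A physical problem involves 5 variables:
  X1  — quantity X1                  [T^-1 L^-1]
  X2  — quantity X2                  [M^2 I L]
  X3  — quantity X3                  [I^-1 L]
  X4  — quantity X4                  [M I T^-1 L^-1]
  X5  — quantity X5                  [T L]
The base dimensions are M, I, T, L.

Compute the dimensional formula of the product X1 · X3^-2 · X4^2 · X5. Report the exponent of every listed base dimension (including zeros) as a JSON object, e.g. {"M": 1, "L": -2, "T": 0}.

Write exponents as rows M,I,T,L / cols X1,X2,X3,X4,X5:
  M: [ 0  2  0  1  0]
  I: [ 0  1 -1  1  0]
  T: [-1  0  0 -1  1]
  L: [-1  1  1 -1  1]
  [M]: (1)·0+(-2)·0+(2)·1+(1)·0 = 2
  [I]: (1)·0+(-2)·-1+(2)·1+(1)·0 = 4
  [T]: (1)·-1+(-2)·0+(2)·-1+(1)·1 = -2
  [L]: (1)·-1+(-2)·1+(2)·-1+(1)·1 = -4
⇒ M^2 I^4 T^-2 L^-4

{"M": 2, "I": 4, "T": -2, "L": -4}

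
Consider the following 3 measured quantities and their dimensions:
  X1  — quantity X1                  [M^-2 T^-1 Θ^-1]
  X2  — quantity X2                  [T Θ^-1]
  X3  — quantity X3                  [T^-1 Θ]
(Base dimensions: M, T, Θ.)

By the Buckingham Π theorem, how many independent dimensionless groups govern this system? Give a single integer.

Exponent matrix [M,T,Θ] × [X1,X2,X3]:
  M: [-2  0  0]
  T: [-1  1 -1]
  Θ: [-1 -1  1]
RREF → pivots at {X1,X2} ⇒ r = 2
n=3, r=2 ⇒ 1 dimensionless group

1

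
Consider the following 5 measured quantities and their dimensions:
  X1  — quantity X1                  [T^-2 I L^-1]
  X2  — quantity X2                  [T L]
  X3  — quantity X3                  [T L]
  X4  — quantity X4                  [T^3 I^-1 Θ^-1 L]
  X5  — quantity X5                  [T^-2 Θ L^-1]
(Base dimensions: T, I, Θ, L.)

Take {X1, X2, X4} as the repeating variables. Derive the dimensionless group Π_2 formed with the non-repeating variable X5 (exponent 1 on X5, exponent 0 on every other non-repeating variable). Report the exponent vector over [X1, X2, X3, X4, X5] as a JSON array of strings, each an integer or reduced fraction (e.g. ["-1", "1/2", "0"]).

["1", "1", "0", "1", "1"]

Write exponents as rows T,I,Θ,L / cols X1,X2,X3,X4,X5:
  T: [-2  1  1  3 -2]
  I: [ 1  0  0 -1  0]
  Θ: [ 0  0  0 -1  1]
  L: [-1  1  1  1 -1]
Row reduction gives pivot columns X1,X2,X4; rank = 3
Repeat: X1,X2,X4; free: X3,X5
RREF:
  r0: [   1    0    0    0   -1]
  r1: [   0    1    1    0   -1]
  r2: [   0    0    0    1   -1]
  r3: [   0    0    0    0    0]
Fix exponent of X5 at 1, X3 at 0; solve each RREF row for its pivot's exponent:
  r0: exp(X1) + (-1)·1 = 0 ⇒ exp(X1) = 1
  r1: exp(X2) + (-1)·1 = 0 ⇒ exp(X2) = 1
  r2: exp(X4) + (-1)·1 = 0 ⇒ exp(X4) = 1
Π_2 = X1 · X2 · X4 · X5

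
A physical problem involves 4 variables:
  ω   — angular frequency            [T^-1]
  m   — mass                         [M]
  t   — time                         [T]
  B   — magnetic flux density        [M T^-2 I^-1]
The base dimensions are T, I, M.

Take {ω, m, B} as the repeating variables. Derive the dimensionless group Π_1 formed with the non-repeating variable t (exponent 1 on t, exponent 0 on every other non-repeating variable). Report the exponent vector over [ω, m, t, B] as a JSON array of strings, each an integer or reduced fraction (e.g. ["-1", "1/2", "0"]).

["1", "0", "1", "0"]

Write exponents as rows T,I,M / cols ω,m,t,B:
  T: [-1  0  1 -2]
  I: [ 0  0  0 -1]
  M: [ 0  1  0  1]
Echelon form has 3 nonzero rows (pivots: ω,m,B)
Repeat: ω,m,B; free: t
RREF:
  r0: [   1    0   -1    0]
  r1: [   0    1    0    0]
  r2: [   0    0    0    1]
Fix exponent of t at 1; solve each RREF row for its pivot's exponent:
  r0: exp(ω) + (-1)·1 = 0 ⇒ exp(ω) = 1
  r1: exp(m) + (0)·1 = 0 ⇒ exp(m) = 0
  r2: exp(B) + (0)·1 = 0 ⇒ exp(B) = 0
Π_1 = ω · t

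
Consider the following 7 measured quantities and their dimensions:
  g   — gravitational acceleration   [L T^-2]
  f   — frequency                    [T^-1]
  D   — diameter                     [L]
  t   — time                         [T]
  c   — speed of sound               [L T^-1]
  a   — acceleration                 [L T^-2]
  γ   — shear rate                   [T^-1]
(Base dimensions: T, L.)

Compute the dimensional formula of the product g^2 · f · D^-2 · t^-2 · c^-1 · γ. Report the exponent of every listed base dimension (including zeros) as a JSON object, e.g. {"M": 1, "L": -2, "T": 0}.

Dimensional matrix (T×L by g×f×D×t×c×a×γ):
  T: [-2 -1  0  1 -1 -2 -1]
  L: [ 1  0  1  0  1  1  0]
  [T]: (2)·-2+(1)·-1+(-2)·0+(-2)·1+(-1)·-1+(1)·-1 = -7
  [L]: (2)·1+(1)·0+(-2)·1+(-2)·0+(-1)·1+(1)·0 = -1
⇒ T^-7 L^-1

{"T": -7, "L": -1}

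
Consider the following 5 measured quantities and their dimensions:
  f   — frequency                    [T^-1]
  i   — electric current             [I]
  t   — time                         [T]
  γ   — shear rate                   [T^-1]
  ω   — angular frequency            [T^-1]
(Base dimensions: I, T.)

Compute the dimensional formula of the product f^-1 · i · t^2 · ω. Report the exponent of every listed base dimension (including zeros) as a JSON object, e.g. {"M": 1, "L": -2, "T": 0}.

{"I": 1, "T": 2}

Write exponents as rows I,T / cols f,i,t,γ,ω:
  I: [ 0  1  0  0  0]
  T: [-1  0  1 -1 -1]
  [I]: (-1)·0+(1)·1+(2)·0+(1)·0 = 1
  [T]: (-1)·-1+(1)·0+(2)·1+(1)·-1 = 2
⇒ I T^2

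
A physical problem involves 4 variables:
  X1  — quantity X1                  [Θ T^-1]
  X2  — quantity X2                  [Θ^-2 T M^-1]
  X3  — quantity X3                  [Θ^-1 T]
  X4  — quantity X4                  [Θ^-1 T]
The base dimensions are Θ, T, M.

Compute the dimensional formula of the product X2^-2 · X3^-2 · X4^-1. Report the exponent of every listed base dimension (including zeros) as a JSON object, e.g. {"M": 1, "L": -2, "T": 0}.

Exponent matrix [Θ,T,M] × [X1,X2,X3,X4]:
  Θ: [ 1 -2 -1 -1]
  T: [-1  1  1  1]
  M: [ 0 -1  0  0]
  [Θ]: (-2)·-2+(-2)·-1+(-1)·-1 = 7
  [T]: (-2)·1+(-2)·1+(-1)·1 = -5
  [M]: (-2)·-1+(-2)·0+(-1)·0 = 2
⇒ Θ^7 T^-5 M^2

{"Θ": 7, "T": -5, "M": 2}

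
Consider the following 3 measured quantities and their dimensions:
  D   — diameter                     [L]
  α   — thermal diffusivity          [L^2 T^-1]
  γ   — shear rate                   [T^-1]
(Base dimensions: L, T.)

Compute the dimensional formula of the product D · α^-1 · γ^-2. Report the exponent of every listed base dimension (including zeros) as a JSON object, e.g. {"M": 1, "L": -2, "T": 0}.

Dimensional matrix (L×T by D×α×γ):
  L: [ 1  2  0]
  T: [ 0 -1 -1]
  [L]: (1)·1+(-1)·2+(-2)·0 = -1
  [T]: (1)·0+(-1)·-1+(-2)·-1 = 3
⇒ L^-1 T^3

{"L": -1, "T": 3}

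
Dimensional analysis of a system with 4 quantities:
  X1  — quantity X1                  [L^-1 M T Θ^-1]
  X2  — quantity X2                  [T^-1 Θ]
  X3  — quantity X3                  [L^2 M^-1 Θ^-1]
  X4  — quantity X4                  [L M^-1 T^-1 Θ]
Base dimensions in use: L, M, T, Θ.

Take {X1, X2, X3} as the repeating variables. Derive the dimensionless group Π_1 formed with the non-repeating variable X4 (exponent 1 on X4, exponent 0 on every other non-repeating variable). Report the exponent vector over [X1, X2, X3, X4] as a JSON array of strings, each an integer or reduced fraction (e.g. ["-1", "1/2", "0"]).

["1", "0", "0", "1"]

Write exponents as rows L,M,T,Θ / cols X1,X2,X3,X4:
  L: [-1  0  2  1]
  M: [ 1  0 -1 -1]
  T: [ 1 -1  0 -1]
  Θ: [-1  1 -1  1]
Echelon form has 3 nonzero rows (pivots: X1,X2,X3)
Repeat: X1,X2,X3; free: X4
RREF:
  r0: [   1    0    0   -1]
  r1: [   0    1    0    0]
  r2: [   0    0    1    0]
  r3: [   0    0    0    0]
Fix exponent of X4 at 1; solve each RREF row for its pivot's exponent:
  r0: exp(X1) + (-1)·1 = 0 ⇒ exp(X1) = 1
  r1: exp(X2) + (0)·1 = 0 ⇒ exp(X2) = 0
  r2: exp(X3) + (0)·1 = 0 ⇒ exp(X3) = 0
Π_1 = X1 · X4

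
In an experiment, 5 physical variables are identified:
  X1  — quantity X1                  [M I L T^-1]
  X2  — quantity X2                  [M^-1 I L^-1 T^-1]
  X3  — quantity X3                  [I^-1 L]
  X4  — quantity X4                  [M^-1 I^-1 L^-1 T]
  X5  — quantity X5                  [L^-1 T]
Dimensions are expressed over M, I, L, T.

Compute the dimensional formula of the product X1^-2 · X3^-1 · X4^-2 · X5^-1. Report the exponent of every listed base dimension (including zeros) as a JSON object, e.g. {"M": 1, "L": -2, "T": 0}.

{"M": 0, "I": 1, "L": 0, "T": -1}

Exponent matrix [M,I,L,T] × [X1,X2,X3,X4,X5]:
  M: [ 1 -1  0 -1  0]
  I: [ 1  1 -1 -1  0]
  L: [ 1 -1  1 -1 -1]
  T: [-1 -1  0  1  1]
  [M]: (-2)·1+(-1)·0+(-2)·-1+(-1)·0 = 0
  [I]: (-2)·1+(-1)·-1+(-2)·-1+(-1)·0 = 1
  [L]: (-2)·1+(-1)·1+(-2)·-1+(-1)·-1 = 0
  [T]: (-2)·-1+(-1)·0+(-2)·1+(-1)·1 = -1
⇒ I T^-1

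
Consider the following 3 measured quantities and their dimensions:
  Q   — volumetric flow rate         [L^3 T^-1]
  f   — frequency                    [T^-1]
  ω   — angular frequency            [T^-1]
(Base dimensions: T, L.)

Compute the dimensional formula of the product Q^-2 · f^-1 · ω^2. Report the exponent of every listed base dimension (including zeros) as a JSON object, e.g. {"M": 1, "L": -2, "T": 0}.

{"T": 1, "L": -6}

Exponent matrix [T,L] × [Q,f,ω]:
  T: [-1 -1 -1]
  L: [ 3  0  0]
  [T]: (-2)·-1+(-1)·-1+(2)·-1 = 1
  [L]: (-2)·3+(-1)·0+(2)·0 = -6
⇒ T L^-6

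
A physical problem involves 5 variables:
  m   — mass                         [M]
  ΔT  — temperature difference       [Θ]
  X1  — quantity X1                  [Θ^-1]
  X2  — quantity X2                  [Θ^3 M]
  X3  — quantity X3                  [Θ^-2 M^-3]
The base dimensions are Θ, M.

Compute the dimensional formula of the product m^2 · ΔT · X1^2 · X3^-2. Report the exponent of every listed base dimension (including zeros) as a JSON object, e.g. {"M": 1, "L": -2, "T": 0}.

Write exponents as rows Θ,M / cols m,ΔT,X1,X2,X3:
  Θ: [ 0  1 -1  3 -2]
  M: [ 1  0  0  1 -3]
  [Θ]: (2)·0+(1)·1+(2)·-1+(-2)·-2 = 3
  [M]: (2)·1+(1)·0+(2)·0+(-2)·-3 = 8
⇒ Θ^3 M^8

{"Θ": 3, "M": 8}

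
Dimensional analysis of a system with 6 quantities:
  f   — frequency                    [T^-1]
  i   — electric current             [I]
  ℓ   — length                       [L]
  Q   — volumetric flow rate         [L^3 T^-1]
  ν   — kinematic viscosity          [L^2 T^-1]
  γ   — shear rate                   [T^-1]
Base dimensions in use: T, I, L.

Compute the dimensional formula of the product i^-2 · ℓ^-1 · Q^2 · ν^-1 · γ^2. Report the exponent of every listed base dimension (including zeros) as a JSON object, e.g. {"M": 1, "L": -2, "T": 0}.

Exponent matrix [T,I,L] × [f,i,ℓ,Q,ν,γ]:
  T: [-1  0  0 -1 -1 -1]
  I: [ 0  1  0  0  0  0]
  L: [ 0  0  1  3  2  0]
  [T]: (-2)·0+(-1)·0+(2)·-1+(-1)·-1+(2)·-1 = -3
  [I]: (-2)·1+(-1)·0+(2)·0+(-1)·0+(2)·0 = -2
  [L]: (-2)·0+(-1)·1+(2)·3+(-1)·2+(2)·0 = 3
⇒ T^-3 I^-2 L^3

{"T": -3, "I": -2, "L": 3}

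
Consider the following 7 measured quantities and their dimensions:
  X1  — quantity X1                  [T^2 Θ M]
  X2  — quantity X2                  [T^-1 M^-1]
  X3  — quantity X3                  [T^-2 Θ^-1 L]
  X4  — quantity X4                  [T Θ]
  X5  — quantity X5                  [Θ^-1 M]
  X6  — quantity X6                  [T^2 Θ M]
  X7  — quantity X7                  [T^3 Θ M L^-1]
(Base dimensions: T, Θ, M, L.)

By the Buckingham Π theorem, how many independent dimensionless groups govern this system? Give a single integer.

Write exponents as rows T,Θ,M,L / cols X1,X2,X3,X4,X5,X6,X7:
  T: [ 2 -1 -2  1  0  2  3]
  Θ: [ 1  0 -1  1 -1  1  1]
  M: [ 1 -1  0  0  1  1  1]
  L: [ 0  0  1  0  0  0 -1]
Echelon form has 3 nonzero rows (pivots: X1,X2,X3)
Π count = n − r = 7 − 3 = 4

4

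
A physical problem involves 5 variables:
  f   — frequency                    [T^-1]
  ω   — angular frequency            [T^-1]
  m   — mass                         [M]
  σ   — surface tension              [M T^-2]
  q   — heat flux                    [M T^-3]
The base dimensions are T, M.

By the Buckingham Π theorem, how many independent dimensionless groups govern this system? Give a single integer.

Write exponents as rows T,M / cols f,ω,m,σ,q:
  T: [-1 -1  0 -2 -3]
  M: [ 0  0  1  1  1]
RREF → pivots at {f,m} ⇒ r = 2
Π count = n − r = 5 − 2 = 3

3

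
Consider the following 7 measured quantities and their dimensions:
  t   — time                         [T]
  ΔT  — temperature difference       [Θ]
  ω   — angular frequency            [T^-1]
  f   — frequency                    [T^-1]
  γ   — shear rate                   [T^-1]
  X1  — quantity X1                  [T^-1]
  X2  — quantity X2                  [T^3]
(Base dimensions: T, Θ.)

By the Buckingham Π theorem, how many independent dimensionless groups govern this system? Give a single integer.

Write exponents as rows T,Θ / cols t,ΔT,ω,f,γ,X1,X2:
  T: [ 1  0 -1 -1 -1 -1  3]
  Θ: [ 0  1  0  0  0  0  0]
Row reduction gives pivot columns t,ΔT; rank = 2
Π count = n − r = 7 − 2 = 5

5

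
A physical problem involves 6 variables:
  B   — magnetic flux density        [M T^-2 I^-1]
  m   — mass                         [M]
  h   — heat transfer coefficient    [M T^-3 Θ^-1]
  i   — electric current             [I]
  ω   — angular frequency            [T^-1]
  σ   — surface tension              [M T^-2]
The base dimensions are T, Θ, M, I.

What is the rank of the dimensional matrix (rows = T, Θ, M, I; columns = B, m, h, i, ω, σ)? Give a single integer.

Write exponents as rows T,Θ,M,I / cols B,m,h,i,ω,σ:
  T: [-2  0 -3  0 -1 -2]
  Θ: [ 0  0 -1  0  0  0]
  M: [ 1  1  1  0  0  1]
  I: [-1  0  0  1  0  0]
RREF → pivots at {B,m,h,i} ⇒ r = 4

4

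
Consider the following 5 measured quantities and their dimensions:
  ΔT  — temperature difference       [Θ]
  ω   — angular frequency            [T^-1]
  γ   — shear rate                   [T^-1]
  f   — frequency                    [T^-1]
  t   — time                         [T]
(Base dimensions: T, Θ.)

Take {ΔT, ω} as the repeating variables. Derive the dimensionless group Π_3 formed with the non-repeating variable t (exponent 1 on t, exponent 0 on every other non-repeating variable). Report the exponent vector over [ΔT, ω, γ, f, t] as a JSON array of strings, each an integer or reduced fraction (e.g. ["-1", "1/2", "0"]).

Write exponents as rows T,Θ / cols ΔT,ω,γ,f,t:
  T: [ 0 -1 -1 -1  1]
  Θ: [ 1  0  0  0  0]
RREF → pivots at {ΔT,ω} ⇒ r = 2
Repeat: ΔT,ω; free: γ,f,t
RREF:
  r0: [   1    0    0    0    0]
  r1: [   0    1    1    1   -1]
Fix exponent of t at 1, γ at 0, f at 0; solve each RREF row for its pivot's exponent:
  r0: exp(ΔT) + (0)·1 = 0 ⇒ exp(ΔT) = 0
  r1: exp(ω) + (-1)·1 = 0 ⇒ exp(ω) = 1
Π_3 = ω · t

["0", "1", "0", "0", "1"]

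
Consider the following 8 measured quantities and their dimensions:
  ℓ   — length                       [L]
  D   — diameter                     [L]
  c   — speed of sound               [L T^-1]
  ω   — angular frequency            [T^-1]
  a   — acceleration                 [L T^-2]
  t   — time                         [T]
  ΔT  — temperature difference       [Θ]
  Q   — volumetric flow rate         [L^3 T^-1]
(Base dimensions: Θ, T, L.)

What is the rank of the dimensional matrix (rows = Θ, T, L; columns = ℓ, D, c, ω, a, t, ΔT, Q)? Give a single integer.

Exponent matrix [Θ,T,L] × [ℓ,D,c,ω,a,t,ΔT,Q]:
  Θ: [ 0  0  0  0  0  0  1  0]
  T: [ 0  0 -1 -1 -2  1  0 -1]
  L: [ 1  1  1  0  1  0  0  3]
Echelon form has 3 nonzero rows (pivots: ℓ,c,ΔT)

3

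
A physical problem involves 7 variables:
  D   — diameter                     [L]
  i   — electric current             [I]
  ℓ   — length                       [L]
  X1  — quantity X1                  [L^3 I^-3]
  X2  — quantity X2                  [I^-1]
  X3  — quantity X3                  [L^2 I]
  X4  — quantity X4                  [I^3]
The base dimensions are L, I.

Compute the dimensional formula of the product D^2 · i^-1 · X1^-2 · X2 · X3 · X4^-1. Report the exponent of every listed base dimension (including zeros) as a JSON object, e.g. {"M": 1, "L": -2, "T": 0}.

Write exponents as rows L,I / cols D,i,ℓ,X1,X2,X3,X4:
  L: [ 1  0  1  3  0  2  0]
  I: [ 0  1  0 -3 -1  1  3]
  [L]: (2)·1+(-1)·0+(-2)·3+(1)·0+(1)·2+(-1)·0 = -2
  [I]: (2)·0+(-1)·1+(-2)·-3+(1)·-1+(1)·1+(-1)·3 = 2
⇒ L^-2 I^2

{"L": -2, "I": 2}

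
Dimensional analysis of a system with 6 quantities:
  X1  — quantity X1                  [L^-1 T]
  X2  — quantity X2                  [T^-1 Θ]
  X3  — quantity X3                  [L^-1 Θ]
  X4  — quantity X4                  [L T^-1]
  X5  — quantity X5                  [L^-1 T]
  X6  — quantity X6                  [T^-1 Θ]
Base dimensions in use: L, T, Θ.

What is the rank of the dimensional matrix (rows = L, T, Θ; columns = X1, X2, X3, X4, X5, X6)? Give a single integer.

2

Write exponents as rows L,T,Θ / cols X1,X2,X3,X4,X5,X6:
  L: [-1  0 -1  1 -1  0]
  T: [ 1 -1  0 -1  1 -1]
  Θ: [ 0  1  1  0  0  1]
RREF → pivots at {X1,X2} ⇒ r = 2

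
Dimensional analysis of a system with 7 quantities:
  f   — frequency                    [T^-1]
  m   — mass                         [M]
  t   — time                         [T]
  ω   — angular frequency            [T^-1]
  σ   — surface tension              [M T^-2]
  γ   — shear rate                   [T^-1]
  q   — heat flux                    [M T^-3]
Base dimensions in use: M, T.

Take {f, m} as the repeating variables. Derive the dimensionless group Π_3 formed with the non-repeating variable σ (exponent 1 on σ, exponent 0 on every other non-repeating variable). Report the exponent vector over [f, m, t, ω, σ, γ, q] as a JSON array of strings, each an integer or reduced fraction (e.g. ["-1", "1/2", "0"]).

["-2", "-1", "0", "0", "1", "0", "0"]

Dimensional matrix (M×T by f×m×t×ω×σ×γ×q):
  M: [ 0  1  0  0  1  0  1]
  T: [-1  0  1 -1 -2 -1 -3]
RREF → pivots at {f,m} ⇒ r = 2
Pivot set = {f,m}, free = {t,ω,σ,γ,q}
RREF:
  r0: [   1    0   -1    1    2    1    3]
  r1: [   0    1    0    0    1    0    1]
Fix exponent of σ at 1, t at 0, ω at 0, γ at 0, q at 0; solve each RREF row for its pivot's exponent:
  r0: exp(f) + (2)·1 = 0 ⇒ exp(f) = -2
  r1: exp(m) + (1)·1 = 0 ⇒ exp(m) = -1
Π_3 = f^-2 · m^-1 · σ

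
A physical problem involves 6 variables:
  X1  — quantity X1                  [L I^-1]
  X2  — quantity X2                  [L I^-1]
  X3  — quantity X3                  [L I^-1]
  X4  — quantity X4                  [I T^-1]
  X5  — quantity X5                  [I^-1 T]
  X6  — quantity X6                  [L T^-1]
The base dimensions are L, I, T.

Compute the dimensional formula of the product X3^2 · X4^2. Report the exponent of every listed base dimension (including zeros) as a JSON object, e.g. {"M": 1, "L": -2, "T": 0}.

{"L": 2, "I": 0, "T": -2}

Exponent matrix [L,I,T] × [X1,X2,X3,X4,X5,X6]:
  L: [ 1  1  1  0  0  1]
  I: [-1 -1 -1  1 -1  0]
  T: [ 0  0  0 -1  1 -1]
  [L]: (2)·1+(2)·0 = 2
  [I]: (2)·-1+(2)·1 = 0
  [T]: (2)·0+(2)·-1 = -2
⇒ L^2 T^-2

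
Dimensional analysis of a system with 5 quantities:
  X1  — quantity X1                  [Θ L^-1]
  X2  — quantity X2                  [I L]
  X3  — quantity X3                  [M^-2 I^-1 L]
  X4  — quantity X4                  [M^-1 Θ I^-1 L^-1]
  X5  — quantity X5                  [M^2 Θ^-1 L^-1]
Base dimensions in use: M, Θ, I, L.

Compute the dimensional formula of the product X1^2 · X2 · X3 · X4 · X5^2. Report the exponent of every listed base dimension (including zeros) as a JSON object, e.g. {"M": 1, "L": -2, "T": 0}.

{"M": 1, "Θ": 1, "I": -1, "L": -3}

Exponent matrix [M,Θ,I,L] × [X1,X2,X3,X4,X5]:
  M: [ 0  0 -2 -1  2]
  Θ: [ 1  0  0  1 -1]
  I: [ 0  1 -1 -1  0]
  L: [-1  1  1 -1 -1]
  [M]: (2)·0+(1)·0+(1)·-2+(1)·-1+(2)·2 = 1
  [Θ]: (2)·1+(1)·0+(1)·0+(1)·1+(2)·-1 = 1
  [I]: (2)·0+(1)·1+(1)·-1+(1)·-1+(2)·0 = -1
  [L]: (2)·-1+(1)·1+(1)·1+(1)·-1+(2)·-1 = -3
⇒ M Θ I^-1 L^-3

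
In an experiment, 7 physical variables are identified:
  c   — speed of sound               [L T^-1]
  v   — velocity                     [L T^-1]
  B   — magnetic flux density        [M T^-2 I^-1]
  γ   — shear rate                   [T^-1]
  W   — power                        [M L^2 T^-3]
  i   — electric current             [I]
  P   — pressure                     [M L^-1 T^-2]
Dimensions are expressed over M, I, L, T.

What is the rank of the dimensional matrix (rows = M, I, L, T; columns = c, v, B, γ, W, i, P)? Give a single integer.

Dimensional matrix (M×I×L×T by c×v×B×γ×W×i×P):
  M: [ 0  0  1  0  1  0  1]
  I: [ 0  0 -1  0  0  1  0]
  L: [ 1  1  0  0  2  0 -1]
  T: [-1 -1 -2 -1 -3  0 -2]
RREF → pivots at {c,B,γ,W} ⇒ r = 4

4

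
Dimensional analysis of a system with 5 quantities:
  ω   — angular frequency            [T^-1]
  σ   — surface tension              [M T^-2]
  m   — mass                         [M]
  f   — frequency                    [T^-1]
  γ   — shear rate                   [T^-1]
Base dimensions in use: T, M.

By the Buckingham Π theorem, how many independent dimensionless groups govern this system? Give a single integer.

3

Write exponents as rows T,M / cols ω,σ,m,f,γ:
  T: [-1 -2  0 -1 -1]
  M: [ 0  1  1  0  0]
RREF → pivots at {ω,σ} ⇒ r = 2
n=5, r=2 ⇒ 3 dimensionless groups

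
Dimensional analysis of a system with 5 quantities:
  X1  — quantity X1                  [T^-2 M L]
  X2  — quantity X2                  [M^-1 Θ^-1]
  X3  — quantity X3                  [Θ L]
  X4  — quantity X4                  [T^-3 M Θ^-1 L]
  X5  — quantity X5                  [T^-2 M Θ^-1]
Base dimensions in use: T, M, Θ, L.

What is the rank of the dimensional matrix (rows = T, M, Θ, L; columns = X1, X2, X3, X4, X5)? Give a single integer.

Exponent matrix [T,M,Θ,L] × [X1,X2,X3,X4,X5]:
  T: [-2  0  0 -3 -2]
  M: [ 1 -1  0  1  1]
  Θ: [ 0 -1  1 -1 -1]
  L: [ 1  0  1  1  0]
RREF → pivots at {X1,X2,X3} ⇒ r = 3

3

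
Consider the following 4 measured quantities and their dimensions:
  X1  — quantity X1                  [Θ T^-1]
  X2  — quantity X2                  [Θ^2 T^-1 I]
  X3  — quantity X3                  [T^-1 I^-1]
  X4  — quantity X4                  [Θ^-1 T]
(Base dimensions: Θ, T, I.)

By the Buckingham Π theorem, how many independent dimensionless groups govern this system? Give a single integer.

Write exponents as rows Θ,T,I / cols X1,X2,X3,X4:
  Θ: [ 1  2  0 -1]
  T: [-1 -1 -1  1]
  I: [ 0  1 -1  0]
RREF → pivots at {X1,X2} ⇒ r = 2
Π count = n − r = 4 − 2 = 2

2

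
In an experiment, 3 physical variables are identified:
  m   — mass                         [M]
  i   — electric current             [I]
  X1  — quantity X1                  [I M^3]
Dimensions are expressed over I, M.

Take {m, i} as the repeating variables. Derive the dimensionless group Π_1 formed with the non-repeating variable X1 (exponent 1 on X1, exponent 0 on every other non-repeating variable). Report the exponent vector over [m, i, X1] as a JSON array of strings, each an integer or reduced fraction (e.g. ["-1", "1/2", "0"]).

Write exponents as rows I,M / cols m,i,X1:
  I: [ 0  1  1]
  M: [ 1  0  3]
Row reduction gives pivot columns m,i; rank = 2
Pivot set = {m,i}, free = {X1}
RREF:
  r0: [   1    0    3]
  r1: [   0    1    1]
Fix exponent of X1 at 1; solve each RREF row for its pivot's exponent:
  r0: exp(m) + (3)·1 = 0 ⇒ exp(m) = -3
  r1: exp(i) + (1)·1 = 0 ⇒ exp(i) = -1
Π_1 = m^-3 · i^-1 · X1

["-3", "-1", "1"]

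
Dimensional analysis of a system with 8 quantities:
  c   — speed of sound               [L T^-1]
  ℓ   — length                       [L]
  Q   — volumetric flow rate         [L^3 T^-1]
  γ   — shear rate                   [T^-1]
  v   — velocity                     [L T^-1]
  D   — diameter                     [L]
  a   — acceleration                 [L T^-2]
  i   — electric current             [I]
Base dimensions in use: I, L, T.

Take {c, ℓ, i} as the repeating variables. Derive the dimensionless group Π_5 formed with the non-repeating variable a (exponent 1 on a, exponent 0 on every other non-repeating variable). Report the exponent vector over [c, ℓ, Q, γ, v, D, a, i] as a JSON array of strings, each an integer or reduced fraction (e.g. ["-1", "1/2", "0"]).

Dimensional matrix (I×L×T by c×ℓ×Q×γ×v×D×a×i):
  I: [ 0  0  0  0  0  0  0  1]
  L: [ 1  1  3  0  1  1  1  0]
  T: [-1  0 -1 -1 -1  0 -2  0]
Echelon form has 3 nonzero rows (pivots: c,ℓ,i)
Repeat: c,ℓ,i; free: Q,γ,v,D,a
RREF:
  r0: [   1    0    1    1    1    0    2    0]
  r1: [   0    1    2   -1    0    1   -1    0]
  r2: [   0    0    0    0    0    0    0    1]
Fix exponent of a at 1, Q at 0, γ at 0, v at 0, D at 0; solve each RREF row for its pivot's exponent:
  r0: exp(c) + (2)·1 = 0 ⇒ exp(c) = -2
  r1: exp(ℓ) + (-1)·1 = 0 ⇒ exp(ℓ) = 1
  r2: exp(i) + (0)·1 = 0 ⇒ exp(i) = 0
Π_5 = c^-2 · ℓ · a

["-2", "1", "0", "0", "0", "0", "1", "0"]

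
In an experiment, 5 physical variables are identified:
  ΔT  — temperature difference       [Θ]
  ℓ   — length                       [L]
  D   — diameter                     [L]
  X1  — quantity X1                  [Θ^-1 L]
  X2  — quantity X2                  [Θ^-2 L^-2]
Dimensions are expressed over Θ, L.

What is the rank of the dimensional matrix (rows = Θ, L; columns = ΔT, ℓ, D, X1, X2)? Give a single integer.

2

Write exponents as rows Θ,L / cols ΔT,ℓ,D,X1,X2:
  Θ: [ 1  0  0 -1 -2]
  L: [ 0  1  1  1 -2]
Row reduction gives pivot columns ΔT,ℓ; rank = 2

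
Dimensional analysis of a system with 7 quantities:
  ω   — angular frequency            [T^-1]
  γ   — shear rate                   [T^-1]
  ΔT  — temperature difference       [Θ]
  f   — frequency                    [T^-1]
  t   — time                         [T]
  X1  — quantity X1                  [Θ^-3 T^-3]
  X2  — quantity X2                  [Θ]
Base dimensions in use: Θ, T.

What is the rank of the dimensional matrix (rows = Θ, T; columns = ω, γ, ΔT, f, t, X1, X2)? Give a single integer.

2

Dimensional matrix (Θ×T by ω×γ×ΔT×f×t×X1×X2):
  Θ: [ 0  0  1  0  0 -3  1]
  T: [-1 -1  0 -1  1 -3  0]
Row reduction gives pivot columns ω,ΔT; rank = 2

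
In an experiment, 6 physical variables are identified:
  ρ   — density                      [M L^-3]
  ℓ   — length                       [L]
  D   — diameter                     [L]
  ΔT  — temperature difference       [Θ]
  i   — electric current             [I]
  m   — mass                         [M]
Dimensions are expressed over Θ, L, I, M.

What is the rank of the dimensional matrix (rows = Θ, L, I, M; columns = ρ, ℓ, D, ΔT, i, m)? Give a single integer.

4

Write exponents as rows Θ,L,I,M / cols ρ,ℓ,D,ΔT,i,m:
  Θ: [ 0  0  0  1  0  0]
  L: [-3  1  1  0  0  0]
  I: [ 0  0  0  0  1  0]
  M: [ 1  0  0  0  0  1]
RREF → pivots at {ρ,ℓ,ΔT,i} ⇒ r = 4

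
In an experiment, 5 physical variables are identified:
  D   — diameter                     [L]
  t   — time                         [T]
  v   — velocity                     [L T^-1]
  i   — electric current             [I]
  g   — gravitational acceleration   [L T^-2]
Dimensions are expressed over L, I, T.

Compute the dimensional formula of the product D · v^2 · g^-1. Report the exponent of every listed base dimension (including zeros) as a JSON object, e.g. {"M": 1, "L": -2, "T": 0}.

Dimensional matrix (L×I×T by D×t×v×i×g):
  L: [ 1  0  1  0  1]
  I: [ 0  0  0  1  0]
  T: [ 0  1 -1  0 -2]
  [L]: (1)·1+(2)·1+(-1)·1 = 2
  [I]: (1)·0+(2)·0+(-1)·0 = 0
  [T]: (1)·0+(2)·-1+(-1)·-2 = 0
⇒ L^2

{"L": 2, "I": 0, "T": 0}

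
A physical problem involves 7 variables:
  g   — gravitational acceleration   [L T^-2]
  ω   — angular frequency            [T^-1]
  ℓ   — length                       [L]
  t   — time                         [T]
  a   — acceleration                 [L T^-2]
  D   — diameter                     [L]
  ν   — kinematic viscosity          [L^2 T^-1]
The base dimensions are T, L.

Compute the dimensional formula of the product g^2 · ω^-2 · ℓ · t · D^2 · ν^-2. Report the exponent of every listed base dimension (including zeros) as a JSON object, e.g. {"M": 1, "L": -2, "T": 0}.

{"T": 1, "L": 1}

Write exponents as rows T,L / cols g,ω,ℓ,t,a,D,ν:
  T: [-2 -1  0  1 -2  0 -1]
  L: [ 1  0  1  0  1  1  2]
  [T]: (2)·-2+(-2)·-1+(1)·0+(1)·1+(2)·0+(-2)·-1 = 1
  [L]: (2)·1+(-2)·0+(1)·1+(1)·0+(2)·1+(-2)·2 = 1
⇒ T L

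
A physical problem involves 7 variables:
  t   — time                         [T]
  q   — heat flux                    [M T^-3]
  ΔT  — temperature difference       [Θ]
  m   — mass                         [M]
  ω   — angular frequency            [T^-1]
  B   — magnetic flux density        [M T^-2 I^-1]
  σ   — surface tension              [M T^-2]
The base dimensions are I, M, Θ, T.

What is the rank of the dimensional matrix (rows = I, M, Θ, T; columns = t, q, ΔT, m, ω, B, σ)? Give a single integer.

Write exponents as rows I,M,Θ,T / cols t,q,ΔT,m,ω,B,σ:
  I: [ 0  0  0  0  0 -1  0]
  M: [ 0  1  0  1  0  1  1]
  Θ: [ 0  0  1  0  0  0  0]
  T: [ 1 -3  0  0 -1 -2 -2]
Row reduction gives pivot columns t,q,ΔT,B; rank = 4

4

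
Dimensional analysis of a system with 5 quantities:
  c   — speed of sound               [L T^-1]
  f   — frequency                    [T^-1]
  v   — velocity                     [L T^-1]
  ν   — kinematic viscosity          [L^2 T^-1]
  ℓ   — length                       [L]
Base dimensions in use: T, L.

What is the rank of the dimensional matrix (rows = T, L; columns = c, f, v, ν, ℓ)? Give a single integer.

2

Exponent matrix [T,L] × [c,f,v,ν,ℓ]:
  T: [-1 -1 -1 -1  0]
  L: [ 1  0  1  2  1]
RREF → pivots at {c,f} ⇒ r = 2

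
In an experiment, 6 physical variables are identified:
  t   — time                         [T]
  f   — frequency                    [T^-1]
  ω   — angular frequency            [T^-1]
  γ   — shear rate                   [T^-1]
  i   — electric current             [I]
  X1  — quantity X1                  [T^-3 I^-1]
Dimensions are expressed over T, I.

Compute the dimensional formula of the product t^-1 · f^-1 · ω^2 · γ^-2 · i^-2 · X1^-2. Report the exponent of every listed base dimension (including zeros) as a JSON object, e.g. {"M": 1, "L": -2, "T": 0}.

{"T": 6, "I": 0}

Dimensional matrix (T×I by t×f×ω×γ×i×X1):
  T: [ 1 -1 -1 -1  0 -3]
  I: [ 0  0  0  0  1 -1]
  [T]: (-1)·1+(-1)·-1+(2)·-1+(-2)·-1+(-2)·0+(-2)·-3 = 6
  [I]: (-1)·0+(-1)·0+(2)·0+(-2)·0+(-2)·1+(-2)·-1 = 0
⇒ T^6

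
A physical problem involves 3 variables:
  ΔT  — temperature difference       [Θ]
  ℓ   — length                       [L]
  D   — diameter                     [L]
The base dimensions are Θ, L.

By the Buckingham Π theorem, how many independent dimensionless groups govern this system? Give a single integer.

Exponent matrix [Θ,L] × [ΔT,ℓ,D]:
  Θ: [ 1  0  0]
  L: [ 0  1  1]
Row reduction gives pivot columns ΔT,ℓ; rank = 2
Π count = n − r = 3 − 2 = 1

1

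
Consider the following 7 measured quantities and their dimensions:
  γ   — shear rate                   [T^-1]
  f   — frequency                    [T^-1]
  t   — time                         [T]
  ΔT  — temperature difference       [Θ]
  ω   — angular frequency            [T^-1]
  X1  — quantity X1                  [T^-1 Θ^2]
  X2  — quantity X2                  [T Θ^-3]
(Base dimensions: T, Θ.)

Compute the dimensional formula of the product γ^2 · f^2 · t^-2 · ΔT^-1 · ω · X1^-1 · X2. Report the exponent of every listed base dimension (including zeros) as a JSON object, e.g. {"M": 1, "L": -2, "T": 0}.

{"T": -5, "Θ": -6}

Write exponents as rows T,Θ / cols γ,f,t,ΔT,ω,X1,X2:
  T: [-1 -1  1  0 -1 -1  1]
  Θ: [ 0  0  0  1  0  2 -3]
  [T]: (2)·-1+(2)·-1+(-2)·1+(-1)·0+(1)·-1+(-1)·-1+(1)·1 = -5
  [Θ]: (2)·0+(2)·0+(-2)·0+(-1)·1+(1)·0+(-1)·2+(1)·-3 = -6
⇒ T^-5 Θ^-6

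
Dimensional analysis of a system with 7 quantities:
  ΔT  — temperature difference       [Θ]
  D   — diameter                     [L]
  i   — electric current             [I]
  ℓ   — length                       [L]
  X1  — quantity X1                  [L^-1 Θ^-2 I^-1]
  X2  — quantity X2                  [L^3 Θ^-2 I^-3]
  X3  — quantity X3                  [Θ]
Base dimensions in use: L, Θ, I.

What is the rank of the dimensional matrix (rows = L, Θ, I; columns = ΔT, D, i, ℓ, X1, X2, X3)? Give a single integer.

3

Exponent matrix [L,Θ,I] × [ΔT,D,i,ℓ,X1,X2,X3]:
  L: [ 0  1  0  1 -1  3  0]
  Θ: [ 1  0  0  0 -2 -2  1]
  I: [ 0  0  1  0 -1 -3  0]
Row reduction gives pivot columns ΔT,D,i; rank = 3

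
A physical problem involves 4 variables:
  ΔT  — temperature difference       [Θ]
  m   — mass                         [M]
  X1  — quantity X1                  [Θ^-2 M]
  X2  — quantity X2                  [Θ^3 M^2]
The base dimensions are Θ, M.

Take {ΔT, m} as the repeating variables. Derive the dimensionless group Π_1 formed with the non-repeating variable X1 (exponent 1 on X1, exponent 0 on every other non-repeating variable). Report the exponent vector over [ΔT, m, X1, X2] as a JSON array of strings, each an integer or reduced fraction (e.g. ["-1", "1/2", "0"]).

["2", "-1", "1", "0"]

Exponent matrix [Θ,M] × [ΔT,m,X1,X2]:
  Θ: [ 1  0 -2  3]
  M: [ 0  1  1  2]
Row reduction gives pivot columns ΔT,m; rank = 2
Pivot set = {ΔT,m}, free = {X1,X2}
RREF:
  r0: [   1    0   -2    3]
  r1: [   0    1    1    2]
Fix exponent of X1 at 1, X2 at 0; solve each RREF row for its pivot's exponent:
  r0: exp(ΔT) + (-2)·1 = 0 ⇒ exp(ΔT) = 2
  r1: exp(m) + (1)·1 = 0 ⇒ exp(m) = -1
Π_1 = ΔT^2 · m^-1 · X1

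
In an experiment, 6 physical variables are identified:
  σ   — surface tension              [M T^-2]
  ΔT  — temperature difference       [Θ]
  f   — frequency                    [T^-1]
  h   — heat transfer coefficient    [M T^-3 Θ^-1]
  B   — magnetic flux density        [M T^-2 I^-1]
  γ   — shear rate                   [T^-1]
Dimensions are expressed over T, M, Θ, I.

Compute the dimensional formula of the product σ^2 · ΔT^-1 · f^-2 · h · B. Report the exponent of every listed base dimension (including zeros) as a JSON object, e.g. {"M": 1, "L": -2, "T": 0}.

Write exponents as rows T,M,Θ,I / cols σ,ΔT,f,h,B,γ:
  T: [-2  0 -1 -3 -2 -1]
  M: [ 1  0  0  1  1  0]
  Θ: [ 0  1  0 -1  0  0]
  I: [ 0  0  0  0 -1  0]
  [T]: (2)·-2+(-1)·0+(-2)·-1+(1)·-3+(1)·-2 = -7
  [M]: (2)·1+(-1)·0+(-2)·0+(1)·1+(1)·1 = 4
  [Θ]: (2)·0+(-1)·1+(-2)·0+(1)·-1+(1)·0 = -2
  [I]: (2)·0+(-1)·0+(-2)·0+(1)·0+(1)·-1 = -1
⇒ T^-7 M^4 Θ^-2 I^-1

{"T": -7, "M": 4, "Θ": -2, "I": -1}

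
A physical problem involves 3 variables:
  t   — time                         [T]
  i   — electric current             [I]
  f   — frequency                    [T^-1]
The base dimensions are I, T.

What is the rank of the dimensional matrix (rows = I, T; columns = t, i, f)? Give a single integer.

Write exponents as rows I,T / cols t,i,f:
  I: [ 0  1  0]
  T: [ 1  0 -1]
Row reduction gives pivot columns t,i; rank = 2

2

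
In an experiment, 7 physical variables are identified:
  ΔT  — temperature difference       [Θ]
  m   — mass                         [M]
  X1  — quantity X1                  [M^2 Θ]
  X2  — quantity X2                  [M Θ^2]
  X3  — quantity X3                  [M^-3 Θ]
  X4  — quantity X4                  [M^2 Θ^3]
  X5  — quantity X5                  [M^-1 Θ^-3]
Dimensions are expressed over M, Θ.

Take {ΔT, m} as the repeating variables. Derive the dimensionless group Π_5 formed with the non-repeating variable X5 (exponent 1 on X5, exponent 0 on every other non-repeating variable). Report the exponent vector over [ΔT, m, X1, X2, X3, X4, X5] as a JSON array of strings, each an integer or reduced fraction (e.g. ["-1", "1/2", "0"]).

Exponent matrix [M,Θ] × [ΔT,m,X1,X2,X3,X4,X5]:
  M: [ 0  1  2  1 -3  2 -1]
  Θ: [ 1  0  1  2  1  3 -3]
RREF → pivots at {ΔT,m} ⇒ r = 2
Repeat: ΔT,m; free: X1,X2,X3,X4,X5
RREF:
  r0: [   1    0    1    2    1    3   -3]
  r1: [   0    1    2    1   -3    2   -1]
Fix exponent of X5 at 1, X1 at 0, X2 at 0, X3 at 0, X4 at 0; solve each RREF row for its pivot's exponent:
  r0: exp(ΔT) + (-3)·1 = 0 ⇒ exp(ΔT) = 3
  r1: exp(m) + (-1)·1 = 0 ⇒ exp(m) = 1
Π_5 = ΔT^3 · m · X5

["3", "1", "0", "0", "0", "0", "1"]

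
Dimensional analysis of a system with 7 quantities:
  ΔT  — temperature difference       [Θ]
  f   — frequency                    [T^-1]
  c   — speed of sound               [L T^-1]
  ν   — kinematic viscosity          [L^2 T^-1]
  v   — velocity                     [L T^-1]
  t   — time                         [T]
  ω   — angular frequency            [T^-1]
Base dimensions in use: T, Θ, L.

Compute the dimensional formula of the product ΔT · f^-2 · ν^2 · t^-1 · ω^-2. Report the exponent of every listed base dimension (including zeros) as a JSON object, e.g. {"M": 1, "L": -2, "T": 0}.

{"T": 1, "Θ": 1, "L": 4}

Write exponents as rows T,Θ,L / cols ΔT,f,c,ν,v,t,ω:
  T: [ 0 -1 -1 -1 -1  1 -1]
  Θ: [ 1  0  0  0  0  0  0]
  L: [ 0  0  1  2  1  0  0]
  [T]: (1)·0+(-2)·-1+(2)·-1+(-1)·1+(-2)·-1 = 1
  [Θ]: (1)·1+(-2)·0+(2)·0+(-1)·0+(-2)·0 = 1
  [L]: (1)·0+(-2)·0+(2)·2+(-1)·0+(-2)·0 = 4
⇒ T Θ L^4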